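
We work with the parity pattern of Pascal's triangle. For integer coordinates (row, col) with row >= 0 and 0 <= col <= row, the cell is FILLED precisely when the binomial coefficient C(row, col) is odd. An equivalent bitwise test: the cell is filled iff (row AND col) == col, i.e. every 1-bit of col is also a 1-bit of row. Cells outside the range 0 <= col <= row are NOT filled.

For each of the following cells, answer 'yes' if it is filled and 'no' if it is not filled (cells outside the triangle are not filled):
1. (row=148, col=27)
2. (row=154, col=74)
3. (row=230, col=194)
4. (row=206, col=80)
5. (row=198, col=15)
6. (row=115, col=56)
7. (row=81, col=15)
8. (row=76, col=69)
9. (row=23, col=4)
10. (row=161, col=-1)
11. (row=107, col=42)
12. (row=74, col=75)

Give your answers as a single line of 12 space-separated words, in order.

Answer: no no yes no no no no no yes no yes no

Derivation:
(148,27): row=0b10010100, col=0b11011, row AND col = 0b10000 = 16; 16 != 27 -> empty
(154,74): row=0b10011010, col=0b1001010, row AND col = 0b1010 = 10; 10 != 74 -> empty
(230,194): row=0b11100110, col=0b11000010, row AND col = 0b11000010 = 194; 194 == 194 -> filled
(206,80): row=0b11001110, col=0b1010000, row AND col = 0b1000000 = 64; 64 != 80 -> empty
(198,15): row=0b11000110, col=0b1111, row AND col = 0b110 = 6; 6 != 15 -> empty
(115,56): row=0b1110011, col=0b111000, row AND col = 0b110000 = 48; 48 != 56 -> empty
(81,15): row=0b1010001, col=0b1111, row AND col = 0b1 = 1; 1 != 15 -> empty
(76,69): row=0b1001100, col=0b1000101, row AND col = 0b1000100 = 68; 68 != 69 -> empty
(23,4): row=0b10111, col=0b100, row AND col = 0b100 = 4; 4 == 4 -> filled
(161,-1): col outside [0, 161] -> not filled
(107,42): row=0b1101011, col=0b101010, row AND col = 0b101010 = 42; 42 == 42 -> filled
(74,75): col outside [0, 74] -> not filled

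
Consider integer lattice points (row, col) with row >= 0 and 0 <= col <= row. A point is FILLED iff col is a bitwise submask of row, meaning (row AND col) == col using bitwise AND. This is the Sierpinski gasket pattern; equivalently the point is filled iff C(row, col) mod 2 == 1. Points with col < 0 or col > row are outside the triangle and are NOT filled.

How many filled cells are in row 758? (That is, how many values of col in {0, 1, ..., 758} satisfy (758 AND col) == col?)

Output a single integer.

758 in binary = 1011110110
popcount(758) = number of 1-bits in 1011110110 = 7
A col c satisfies (758 AND c) == c iff every set bit of c is also set in 758; each of the 7 set bits of 758 can independently be on or off in c.
count = 2^7 = 128

Answer: 128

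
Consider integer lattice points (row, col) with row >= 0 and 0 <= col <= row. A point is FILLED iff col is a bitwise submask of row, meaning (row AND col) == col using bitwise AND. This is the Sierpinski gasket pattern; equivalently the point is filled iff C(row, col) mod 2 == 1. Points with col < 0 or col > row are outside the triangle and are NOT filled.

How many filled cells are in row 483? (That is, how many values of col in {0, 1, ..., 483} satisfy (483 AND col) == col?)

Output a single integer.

483 in binary = 111100011
popcount(483) = number of 1-bits in 111100011 = 6
A col c satisfies (483 AND c) == c iff every set bit of c is also set in 483; each of the 6 set bits of 483 can independently be on or off in c.
count = 2^6 = 64

Answer: 64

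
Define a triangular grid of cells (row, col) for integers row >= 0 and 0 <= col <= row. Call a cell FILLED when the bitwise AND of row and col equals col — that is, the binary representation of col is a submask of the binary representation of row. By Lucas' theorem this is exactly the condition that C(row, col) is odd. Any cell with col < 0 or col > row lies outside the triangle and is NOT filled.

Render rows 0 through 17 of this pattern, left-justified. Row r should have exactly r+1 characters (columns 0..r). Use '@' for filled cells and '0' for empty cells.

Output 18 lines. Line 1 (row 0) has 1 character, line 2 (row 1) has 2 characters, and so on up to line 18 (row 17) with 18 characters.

r0=0: @
r1=1: @@
r2=10: @0@
r3=11: @@@@
r4=100: @000@
r5=101: @@00@@
r6=110: @0@0@0@
r7=111: @@@@@@@@
r8=1000: @0000000@
r9=1001: @@000000@@
r10=1010: @0@00000@0@
r11=1011: @@@@0000@@@@
r12=1100: @000@000@000@
r13=1101: @@00@@00@@00@@
r14=1110: @0@0@0@0@0@0@0@
r15=1111: @@@@@@@@@@@@@@@@
r16=10000: @000000000000000@
r17=10001: @@00000000000000@@

Answer: @
@@
@0@
@@@@
@000@
@@00@@
@0@0@0@
@@@@@@@@
@0000000@
@@000000@@
@0@00000@0@
@@@@0000@@@@
@000@000@000@
@@00@@00@@00@@
@0@0@0@0@0@0@0@
@@@@@@@@@@@@@@@@
@000000000000000@
@@00000000000000@@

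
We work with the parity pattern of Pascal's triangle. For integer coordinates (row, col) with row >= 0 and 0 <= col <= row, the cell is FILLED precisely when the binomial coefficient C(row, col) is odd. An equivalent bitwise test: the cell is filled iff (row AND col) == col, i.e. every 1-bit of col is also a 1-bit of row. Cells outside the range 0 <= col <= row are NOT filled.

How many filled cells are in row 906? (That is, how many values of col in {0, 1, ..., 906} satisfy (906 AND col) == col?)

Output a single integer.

Answer: 32

Derivation:
906 in binary = 1110001010
popcount(906) = number of 1-bits in 1110001010 = 5
A col c satisfies (906 AND c) == c iff every set bit of c is also set in 906; each of the 5 set bits of 906 can independently be on or off in c.
count = 2^5 = 32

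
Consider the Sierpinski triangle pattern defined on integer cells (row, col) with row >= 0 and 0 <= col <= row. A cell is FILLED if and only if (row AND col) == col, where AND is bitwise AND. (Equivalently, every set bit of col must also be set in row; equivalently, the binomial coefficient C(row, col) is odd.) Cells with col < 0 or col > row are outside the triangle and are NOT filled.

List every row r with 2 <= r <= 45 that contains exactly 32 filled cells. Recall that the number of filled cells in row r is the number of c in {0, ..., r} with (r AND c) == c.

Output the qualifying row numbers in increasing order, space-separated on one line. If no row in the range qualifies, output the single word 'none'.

Row r has 2^popcount(r) filled cells, so we need popcount(r) = log2(32) = 5.
Scan r = 2..45 and keep those with exactly 5 one-bits:
r=2=10 popcount=1 -> skip
r=3=11 popcount=2 -> skip
r=4=100 popcount=1 -> skip
r=5=101 popcount=2 -> skip
r=6=110 popcount=2 -> skip
r=7=111 popcount=3 -> skip
r=8=1000 popcount=1 -> skip
r=9=1001 popcount=2 -> skip
r=10=1010 popcount=2 -> skip
r=11=1011 popcount=3 -> skip
r=12=1100 popcount=2 -> skip
r=13=1101 popcount=3 -> skip
r=14=1110 popcount=3 -> skip
r=15=1111 popcount=4 -> skip
r=16=10000 popcount=1 -> skip
r=17=10001 popcount=2 -> skip
r=18=10010 popcount=2 -> skip
r=19=10011 popcount=3 -> skip
r=20=10100 popcount=2 -> skip
r=21=10101 popcount=3 -> skip
r=22=10110 popcount=3 -> skip
r=23=10111 popcount=4 -> skip
r=24=11000 popcount=2 -> skip
r=25=11001 popcount=3 -> skip
r=26=11010 popcount=3 -> skip
r=27=11011 popcount=4 -> skip
r=28=11100 popcount=3 -> skip
r=29=11101 popcount=4 -> skip
r=30=11110 popcount=4 -> skip
r=31=11111 popcount=5 -> KEEP
r=32=100000 popcount=1 -> skip
r=33=100001 popcount=2 -> skip
r=34=100010 popcount=2 -> skip
r=35=100011 popcount=3 -> skip
r=36=100100 popcount=2 -> skip
r=37=100101 popcount=3 -> skip
r=38=100110 popcount=3 -> skip
r=39=100111 popcount=4 -> skip
r=40=101000 popcount=2 -> skip
r=41=101001 popcount=3 -> skip
r=42=101010 popcount=3 -> skip
r=43=101011 popcount=4 -> skip
r=44=101100 popcount=3 -> skip
r=45=101101 popcount=4 -> skip
Kept rows: 31

Answer: 31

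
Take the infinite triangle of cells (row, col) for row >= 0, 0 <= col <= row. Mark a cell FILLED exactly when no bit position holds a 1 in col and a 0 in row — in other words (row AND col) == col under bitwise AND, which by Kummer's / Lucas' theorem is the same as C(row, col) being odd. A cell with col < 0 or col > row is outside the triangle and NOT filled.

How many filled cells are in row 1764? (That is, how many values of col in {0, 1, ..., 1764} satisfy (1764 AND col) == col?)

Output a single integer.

1764 in binary = 11011100100
popcount(1764) = number of 1-bits in 11011100100 = 6
A col c satisfies (1764 AND c) == c iff every set bit of c is also set in 1764; each of the 6 set bits of 1764 can independently be on or off in c.
count = 2^6 = 64

Answer: 64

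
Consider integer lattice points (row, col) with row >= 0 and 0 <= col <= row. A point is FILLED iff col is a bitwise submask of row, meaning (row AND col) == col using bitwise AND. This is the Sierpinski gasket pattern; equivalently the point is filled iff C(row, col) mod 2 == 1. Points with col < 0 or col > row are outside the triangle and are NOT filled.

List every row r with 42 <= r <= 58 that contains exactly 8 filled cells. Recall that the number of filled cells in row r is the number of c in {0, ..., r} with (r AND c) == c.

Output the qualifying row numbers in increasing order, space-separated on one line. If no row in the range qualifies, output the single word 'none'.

Answer: 42 44 49 50 52 56

Derivation:
Row r has 2^popcount(r) filled cells, so we need popcount(r) = log2(8) = 3.
Scan r = 42..58 and keep those with exactly 3 one-bits:
r=42=101010 popcount=3 -> KEEP
r=43=101011 popcount=4 -> skip
r=44=101100 popcount=3 -> KEEP
r=45=101101 popcount=4 -> skip
r=46=101110 popcount=4 -> skip
r=47=101111 popcount=5 -> skip
r=48=110000 popcount=2 -> skip
r=49=110001 popcount=3 -> KEEP
r=50=110010 popcount=3 -> KEEP
r=51=110011 popcount=4 -> skip
r=52=110100 popcount=3 -> KEEP
r=53=110101 popcount=4 -> skip
r=54=110110 popcount=4 -> skip
r=55=110111 popcount=5 -> skip
r=56=111000 popcount=3 -> KEEP
r=57=111001 popcount=4 -> skip
r=58=111010 popcount=4 -> skip
Kept rows: 42 44 49 50 52 56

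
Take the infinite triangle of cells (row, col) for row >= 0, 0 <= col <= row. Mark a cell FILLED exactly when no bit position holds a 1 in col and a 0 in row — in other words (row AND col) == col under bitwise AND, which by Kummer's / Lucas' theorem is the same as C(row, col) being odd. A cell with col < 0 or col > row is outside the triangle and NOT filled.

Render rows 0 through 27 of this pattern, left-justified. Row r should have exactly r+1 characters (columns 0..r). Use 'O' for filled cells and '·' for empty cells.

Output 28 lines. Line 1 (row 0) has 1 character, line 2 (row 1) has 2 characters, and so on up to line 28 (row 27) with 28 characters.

Answer: O
OO
O·O
OOOO
O···O
OO··OO
O·O·O·O
OOOOOOOO
O·······O
OO······OO
O·O·····O·O
OOOO····OOOO
O···O···O···O
OO··OO··OO··OO
O·O·O·O·O·O·O·O
OOOOOOOOOOOOOOOO
O···············O
OO··············OO
O·O·············O·O
OOOO············OOOO
O···O···········O···O
OO··OO··········OO··OO
O·O·O·O·········O·O·O·O
OOOOOOOO········OOOOOOOO
O·······O·······O·······O
OO······OO······OO······OO
O·O·····O·O·····O·O·····O·O
OOOO····OOOO····OOOO····OOOO

Derivation:
r0=0: O
r1=1: OO
r2=10: O·O
r3=11: OOOO
r4=100: O···O
r5=101: OO··OO
r6=110: O·O·O·O
r7=111: OOOOOOOO
r8=1000: O·······O
r9=1001: OO······OO
r10=1010: O·O·····O·O
r11=1011: OOOO····OOOO
r12=1100: O···O···O···O
r13=1101: OO··OO··OO··OO
r14=1110: O·O·O·O·O·O·O·O
r15=1111: OOOOOOOOOOOOOOOO
r16=10000: O···············O
r17=10001: OO··············OO
r18=10010: O·O·············O·O
r19=10011: OOOO············OOOO
r20=10100: O···O···········O···O
r21=10101: OO··OO··········OO··OO
r22=10110: O·O·O·O·········O·O·O·O
r23=10111: OOOOOOOO········OOOOOOOO
r24=11000: O·······O·······O·······O
r25=11001: OO······OO······OO······OO
r26=11010: O·O·····O·O·····O·O·····O·O
r27=11011: OOOO····OOOO····OOOO····OOOO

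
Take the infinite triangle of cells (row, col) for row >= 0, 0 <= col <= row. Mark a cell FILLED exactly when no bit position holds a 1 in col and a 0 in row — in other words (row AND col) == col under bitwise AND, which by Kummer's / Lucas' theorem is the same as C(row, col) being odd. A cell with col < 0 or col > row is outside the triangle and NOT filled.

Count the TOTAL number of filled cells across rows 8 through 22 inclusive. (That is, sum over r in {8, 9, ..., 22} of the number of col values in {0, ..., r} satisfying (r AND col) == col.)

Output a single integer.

Answer: 92

Derivation:
r8=1000 pc1: +2 =2
r9=1001 pc2: +4 =6
r10=1010 pc2: +4 =10
r11=1011 pc3: +8 =18
r12=1100 pc2: +4 =22
r13=1101 pc3: +8 =30
r14=1110 pc3: +8 =38
r15=1111 pc4: +16 =54
r16=10000 pc1: +2 =56
r17=10001 pc2: +4 =60
r18=10010 pc2: +4 =64
r19=10011 pc3: +8 =72
r20=10100 pc2: +4 =76
r21=10101 pc3: +8 =84
r22=10110 pc3: +8 =92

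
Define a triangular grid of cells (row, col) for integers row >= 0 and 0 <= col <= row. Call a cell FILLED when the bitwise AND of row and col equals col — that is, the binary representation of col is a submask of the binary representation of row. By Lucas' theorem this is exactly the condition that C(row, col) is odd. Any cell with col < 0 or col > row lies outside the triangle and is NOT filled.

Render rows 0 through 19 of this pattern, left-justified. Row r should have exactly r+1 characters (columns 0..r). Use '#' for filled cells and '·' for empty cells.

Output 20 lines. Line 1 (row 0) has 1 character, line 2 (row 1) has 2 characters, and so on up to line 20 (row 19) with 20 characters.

Answer: #
##
#·#
####
#···#
##··##
#·#·#·#
########
#·······#
##······##
#·#·····#·#
####····####
#···#···#···#
##··##··##··##
#·#·#·#·#·#·#·#
################
#···············#
##··············##
#·#·············#·#
####············####

Derivation:
r0=0: #
r1=1: ##
r2=10: #·#
r3=11: ####
r4=100: #···#
r5=101: ##··##
r6=110: #·#·#·#
r7=111: ########
r8=1000: #·······#
r9=1001: ##······##
r10=1010: #·#·····#·#
r11=1011: ####····####
r12=1100: #···#···#···#
r13=1101: ##··##··##··##
r14=1110: #·#·#·#·#·#·#·#
r15=1111: ################
r16=10000: #···············#
r17=10001: ##··············##
r18=10010: #·#·············#·#
r19=10011: ####············####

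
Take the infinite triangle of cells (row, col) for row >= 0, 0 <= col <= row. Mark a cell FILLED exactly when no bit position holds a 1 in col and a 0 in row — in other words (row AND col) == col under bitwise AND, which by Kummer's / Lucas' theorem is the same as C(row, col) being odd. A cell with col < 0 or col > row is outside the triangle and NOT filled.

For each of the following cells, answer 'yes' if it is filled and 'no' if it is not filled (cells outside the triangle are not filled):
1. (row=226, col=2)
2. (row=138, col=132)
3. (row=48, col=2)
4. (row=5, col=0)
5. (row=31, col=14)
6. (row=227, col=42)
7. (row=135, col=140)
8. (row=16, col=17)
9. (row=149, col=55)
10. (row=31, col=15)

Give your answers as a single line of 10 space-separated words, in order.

(226,2): row=0b11100010, col=0b10, row AND col = 0b10 = 2; 2 == 2 -> filled
(138,132): row=0b10001010, col=0b10000100, row AND col = 0b10000000 = 128; 128 != 132 -> empty
(48,2): row=0b110000, col=0b10, row AND col = 0b0 = 0; 0 != 2 -> empty
(5,0): row=0b101, col=0b0, row AND col = 0b0 = 0; 0 == 0 -> filled
(31,14): row=0b11111, col=0b1110, row AND col = 0b1110 = 14; 14 == 14 -> filled
(227,42): row=0b11100011, col=0b101010, row AND col = 0b100010 = 34; 34 != 42 -> empty
(135,140): col outside [0, 135] -> not filled
(16,17): col outside [0, 16] -> not filled
(149,55): row=0b10010101, col=0b110111, row AND col = 0b10101 = 21; 21 != 55 -> empty
(31,15): row=0b11111, col=0b1111, row AND col = 0b1111 = 15; 15 == 15 -> filled

Answer: yes no no yes yes no no no no yes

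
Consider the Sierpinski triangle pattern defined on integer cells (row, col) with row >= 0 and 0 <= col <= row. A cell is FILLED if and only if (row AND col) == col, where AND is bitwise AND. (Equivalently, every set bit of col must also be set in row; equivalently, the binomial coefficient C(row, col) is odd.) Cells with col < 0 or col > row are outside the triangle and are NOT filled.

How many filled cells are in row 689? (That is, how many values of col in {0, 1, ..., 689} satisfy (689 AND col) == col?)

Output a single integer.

689 in binary = 1010110001
popcount(689) = number of 1-bits in 1010110001 = 5
A col c satisfies (689 AND c) == c iff every set bit of c is also set in 689; each of the 5 set bits of 689 can independently be on or off in c.
count = 2^5 = 32

Answer: 32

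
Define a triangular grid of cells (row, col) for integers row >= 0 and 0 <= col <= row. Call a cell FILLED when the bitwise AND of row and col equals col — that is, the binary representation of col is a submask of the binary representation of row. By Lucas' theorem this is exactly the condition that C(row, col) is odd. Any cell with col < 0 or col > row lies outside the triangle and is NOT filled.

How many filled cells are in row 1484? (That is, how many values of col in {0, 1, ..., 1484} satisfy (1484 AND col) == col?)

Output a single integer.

Answer: 64

Derivation:
1484 in binary = 10111001100
popcount(1484) = number of 1-bits in 10111001100 = 6
A col c satisfies (1484 AND c) == c iff every set bit of c is also set in 1484; each of the 6 set bits of 1484 can independently be on or off in c.
count = 2^6 = 64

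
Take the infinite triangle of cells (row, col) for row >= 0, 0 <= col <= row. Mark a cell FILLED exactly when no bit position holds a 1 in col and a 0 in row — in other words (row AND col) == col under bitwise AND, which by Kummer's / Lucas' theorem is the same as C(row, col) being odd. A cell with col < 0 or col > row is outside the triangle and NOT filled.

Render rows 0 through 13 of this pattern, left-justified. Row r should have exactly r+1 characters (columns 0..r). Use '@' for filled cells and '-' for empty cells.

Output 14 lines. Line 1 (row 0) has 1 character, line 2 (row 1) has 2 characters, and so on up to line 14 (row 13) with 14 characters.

r0=0: @
r1=1: @@
r2=10: @-@
r3=11: @@@@
r4=100: @---@
r5=101: @@--@@
r6=110: @-@-@-@
r7=111: @@@@@@@@
r8=1000: @-------@
r9=1001: @@------@@
r10=1010: @-@-----@-@
r11=1011: @@@@----@@@@
r12=1100: @---@---@---@
r13=1101: @@--@@--@@--@@

Answer: @
@@
@-@
@@@@
@---@
@@--@@
@-@-@-@
@@@@@@@@
@-------@
@@------@@
@-@-----@-@
@@@@----@@@@
@---@---@---@
@@--@@--@@--@@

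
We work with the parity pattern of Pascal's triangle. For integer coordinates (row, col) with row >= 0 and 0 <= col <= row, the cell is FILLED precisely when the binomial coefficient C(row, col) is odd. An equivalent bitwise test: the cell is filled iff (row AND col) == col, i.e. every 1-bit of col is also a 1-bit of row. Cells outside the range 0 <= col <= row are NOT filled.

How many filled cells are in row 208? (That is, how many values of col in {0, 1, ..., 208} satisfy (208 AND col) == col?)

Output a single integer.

Answer: 8

Derivation:
208 in binary = 11010000
popcount(208) = number of 1-bits in 11010000 = 3
A col c satisfies (208 AND c) == c iff every set bit of c is also set in 208; each of the 3 set bits of 208 can independently be on or off in c.
count = 2^3 = 8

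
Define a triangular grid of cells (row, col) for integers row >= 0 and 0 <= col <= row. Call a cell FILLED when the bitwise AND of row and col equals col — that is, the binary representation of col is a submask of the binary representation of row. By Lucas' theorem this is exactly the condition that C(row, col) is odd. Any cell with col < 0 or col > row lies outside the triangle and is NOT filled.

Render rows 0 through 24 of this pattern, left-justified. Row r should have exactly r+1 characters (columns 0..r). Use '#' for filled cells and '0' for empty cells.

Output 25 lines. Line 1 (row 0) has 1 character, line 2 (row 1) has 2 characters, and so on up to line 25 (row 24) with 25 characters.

Answer: #
##
#0#
####
#000#
##00##
#0#0#0#
########
#0000000#
##000000##
#0#00000#0#
####0000####
#000#000#000#
##00##00##00##
#0#0#0#0#0#0#0#
################
#000000000000000#
##00000000000000##
#0#0000000000000#0#
####000000000000####
#000#00000000000#000#
##00##0000000000##00##
#0#0#0#000000000#0#0#0#
########00000000########
#0000000#0000000#0000000#

Derivation:
r0=0: #
r1=1: ##
r2=10: #0#
r3=11: ####
r4=100: #000#
r5=101: ##00##
r6=110: #0#0#0#
r7=111: ########
r8=1000: #0000000#
r9=1001: ##000000##
r10=1010: #0#00000#0#
r11=1011: ####0000####
r12=1100: #000#000#000#
r13=1101: ##00##00##00##
r14=1110: #0#0#0#0#0#0#0#
r15=1111: ################
r16=10000: #000000000000000#
r17=10001: ##00000000000000##
r18=10010: #0#0000000000000#0#
r19=10011: ####000000000000####
r20=10100: #000#00000000000#000#
r21=10101: ##00##0000000000##00##
r22=10110: #0#0#0#000000000#0#0#0#
r23=10111: ########00000000########
r24=11000: #0000000#0000000#0000000#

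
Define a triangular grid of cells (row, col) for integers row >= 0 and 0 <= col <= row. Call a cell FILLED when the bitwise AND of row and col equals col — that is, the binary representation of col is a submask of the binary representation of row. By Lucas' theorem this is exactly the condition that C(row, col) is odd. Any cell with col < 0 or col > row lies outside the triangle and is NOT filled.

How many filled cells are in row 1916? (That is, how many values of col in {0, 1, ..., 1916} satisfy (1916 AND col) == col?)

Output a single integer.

1916 in binary = 11101111100
popcount(1916) = number of 1-bits in 11101111100 = 8
A col c satisfies (1916 AND c) == c iff every set bit of c is also set in 1916; each of the 8 set bits of 1916 can independently be on or off in c.
count = 2^8 = 256

Answer: 256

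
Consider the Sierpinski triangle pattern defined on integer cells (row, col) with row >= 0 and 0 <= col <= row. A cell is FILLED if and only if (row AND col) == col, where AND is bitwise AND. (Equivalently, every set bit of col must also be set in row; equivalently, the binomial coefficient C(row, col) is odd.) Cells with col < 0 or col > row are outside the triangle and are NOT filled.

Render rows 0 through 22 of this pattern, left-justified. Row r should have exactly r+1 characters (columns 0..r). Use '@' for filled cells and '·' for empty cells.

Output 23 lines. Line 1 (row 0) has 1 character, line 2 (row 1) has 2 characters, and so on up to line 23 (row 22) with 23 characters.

r0=0: @
r1=1: @@
r2=10: @·@
r3=11: @@@@
r4=100: @···@
r5=101: @@··@@
r6=110: @·@·@·@
r7=111: @@@@@@@@
r8=1000: @·······@
r9=1001: @@······@@
r10=1010: @·@·····@·@
r11=1011: @@@@····@@@@
r12=1100: @···@···@···@
r13=1101: @@··@@··@@··@@
r14=1110: @·@·@·@·@·@·@·@
r15=1111: @@@@@@@@@@@@@@@@
r16=10000: @···············@
r17=10001: @@··············@@
r18=10010: @·@·············@·@
r19=10011: @@@@············@@@@
r20=10100: @···@···········@···@
r21=10101: @@··@@··········@@··@@
r22=10110: @·@·@·@·········@·@·@·@

Answer: @
@@
@·@
@@@@
@···@
@@··@@
@·@·@·@
@@@@@@@@
@·······@
@@······@@
@·@·····@·@
@@@@····@@@@
@···@···@···@
@@··@@··@@··@@
@·@·@·@·@·@·@·@
@@@@@@@@@@@@@@@@
@···············@
@@··············@@
@·@·············@·@
@@@@············@@@@
@···@···········@···@
@@··@@··········@@··@@
@·@·@·@·········@·@·@·@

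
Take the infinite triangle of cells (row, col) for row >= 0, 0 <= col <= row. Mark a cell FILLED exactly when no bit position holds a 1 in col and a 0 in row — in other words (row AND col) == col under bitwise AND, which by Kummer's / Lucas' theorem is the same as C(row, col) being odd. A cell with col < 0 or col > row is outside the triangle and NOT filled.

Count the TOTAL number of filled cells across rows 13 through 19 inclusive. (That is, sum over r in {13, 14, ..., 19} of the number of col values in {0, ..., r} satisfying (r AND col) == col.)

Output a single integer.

r13=1101 pc3: +8 =8
r14=1110 pc3: +8 =16
r15=1111 pc4: +16 =32
r16=10000 pc1: +2 =34
r17=10001 pc2: +4 =38
r18=10010 pc2: +4 =42
r19=10011 pc3: +8 =50

Answer: 50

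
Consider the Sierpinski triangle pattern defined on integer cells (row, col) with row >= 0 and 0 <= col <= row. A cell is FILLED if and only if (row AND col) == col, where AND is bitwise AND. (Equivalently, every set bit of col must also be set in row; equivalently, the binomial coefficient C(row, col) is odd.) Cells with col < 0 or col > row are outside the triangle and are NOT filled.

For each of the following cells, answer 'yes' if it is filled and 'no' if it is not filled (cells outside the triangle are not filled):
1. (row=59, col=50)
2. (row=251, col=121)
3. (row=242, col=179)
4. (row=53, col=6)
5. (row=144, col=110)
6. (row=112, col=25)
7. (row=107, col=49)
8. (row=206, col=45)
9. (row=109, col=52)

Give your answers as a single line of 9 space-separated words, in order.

Answer: yes yes no no no no no no no

Derivation:
(59,50): row=0b111011, col=0b110010, row AND col = 0b110010 = 50; 50 == 50 -> filled
(251,121): row=0b11111011, col=0b1111001, row AND col = 0b1111001 = 121; 121 == 121 -> filled
(242,179): row=0b11110010, col=0b10110011, row AND col = 0b10110010 = 178; 178 != 179 -> empty
(53,6): row=0b110101, col=0b110, row AND col = 0b100 = 4; 4 != 6 -> empty
(144,110): row=0b10010000, col=0b1101110, row AND col = 0b0 = 0; 0 != 110 -> empty
(112,25): row=0b1110000, col=0b11001, row AND col = 0b10000 = 16; 16 != 25 -> empty
(107,49): row=0b1101011, col=0b110001, row AND col = 0b100001 = 33; 33 != 49 -> empty
(206,45): row=0b11001110, col=0b101101, row AND col = 0b1100 = 12; 12 != 45 -> empty
(109,52): row=0b1101101, col=0b110100, row AND col = 0b100100 = 36; 36 != 52 -> empty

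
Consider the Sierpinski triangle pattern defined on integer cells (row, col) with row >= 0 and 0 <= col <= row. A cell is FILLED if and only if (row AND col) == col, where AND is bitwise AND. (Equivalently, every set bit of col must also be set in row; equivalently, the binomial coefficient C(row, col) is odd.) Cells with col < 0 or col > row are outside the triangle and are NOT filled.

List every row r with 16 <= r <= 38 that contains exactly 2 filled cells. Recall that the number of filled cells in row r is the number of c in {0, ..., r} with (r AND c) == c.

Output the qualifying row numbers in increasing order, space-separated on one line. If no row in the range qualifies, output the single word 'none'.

Answer: 16 32

Derivation:
Row r has 2^popcount(r) filled cells, so we need popcount(r) = log2(2) = 1.
Scan r = 16..38 and keep those with exactly 1 one-bits:
r=16=10000 popcount=1 -> KEEP
r=17=10001 popcount=2 -> skip
r=18=10010 popcount=2 -> skip
r=19=10011 popcount=3 -> skip
r=20=10100 popcount=2 -> skip
r=21=10101 popcount=3 -> skip
r=22=10110 popcount=3 -> skip
r=23=10111 popcount=4 -> skip
r=24=11000 popcount=2 -> skip
r=25=11001 popcount=3 -> skip
r=26=11010 popcount=3 -> skip
r=27=11011 popcount=4 -> skip
r=28=11100 popcount=3 -> skip
r=29=11101 popcount=4 -> skip
r=30=11110 popcount=4 -> skip
r=31=11111 popcount=5 -> skip
r=32=100000 popcount=1 -> KEEP
r=33=100001 popcount=2 -> skip
r=34=100010 popcount=2 -> skip
r=35=100011 popcount=3 -> skip
r=36=100100 popcount=2 -> skip
r=37=100101 popcount=3 -> skip
r=38=100110 popcount=3 -> skip
Kept rows: 16 32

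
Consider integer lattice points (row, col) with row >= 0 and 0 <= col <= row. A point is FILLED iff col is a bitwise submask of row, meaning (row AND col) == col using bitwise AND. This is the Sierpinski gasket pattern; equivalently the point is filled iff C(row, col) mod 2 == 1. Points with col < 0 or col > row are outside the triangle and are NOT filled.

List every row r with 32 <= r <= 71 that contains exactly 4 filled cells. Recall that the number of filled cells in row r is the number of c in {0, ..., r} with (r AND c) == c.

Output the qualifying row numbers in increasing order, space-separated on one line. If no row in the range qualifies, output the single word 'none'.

Row r has 2^popcount(r) filled cells, so we need popcount(r) = log2(4) = 2.
Scan r = 32..71 and keep those with exactly 2 one-bits:
r=32=100000 popcount=1 -> skip
r=33=100001 popcount=2 -> KEEP
r=34=100010 popcount=2 -> KEEP
r=35=100011 popcount=3 -> skip
r=36=100100 popcount=2 -> KEEP
r=37=100101 popcount=3 -> skip
r=38=100110 popcount=3 -> skip
r=39=100111 popcount=4 -> skip
r=40=101000 popcount=2 -> KEEP
r=41=101001 popcount=3 -> skip
r=42=101010 popcount=3 -> skip
r=43=101011 popcount=4 -> skip
r=44=101100 popcount=3 -> skip
r=45=101101 popcount=4 -> skip
r=46=101110 popcount=4 -> skip
r=47=101111 popcount=5 -> skip
r=48=110000 popcount=2 -> KEEP
r=49=110001 popcount=3 -> skip
r=50=110010 popcount=3 -> skip
r=51=110011 popcount=4 -> skip
r=52=110100 popcount=3 -> skip
r=53=110101 popcount=4 -> skip
r=54=110110 popcount=4 -> skip
r=55=110111 popcount=5 -> skip
r=56=111000 popcount=3 -> skip
r=57=111001 popcount=4 -> skip
r=58=111010 popcount=4 -> skip
r=59=111011 popcount=5 -> skip
r=60=111100 popcount=4 -> skip
r=61=111101 popcount=5 -> skip
r=62=111110 popcount=5 -> skip
r=63=111111 popcount=6 -> skip
r=64=1000000 popcount=1 -> skip
r=65=1000001 popcount=2 -> KEEP
r=66=1000010 popcount=2 -> KEEP
r=67=1000011 popcount=3 -> skip
r=68=1000100 popcount=2 -> KEEP
r=69=1000101 popcount=3 -> skip
r=70=1000110 popcount=3 -> skip
r=71=1000111 popcount=4 -> skip
Kept rows: 33 34 36 40 48 65 66 68

Answer: 33 34 36 40 48 65 66 68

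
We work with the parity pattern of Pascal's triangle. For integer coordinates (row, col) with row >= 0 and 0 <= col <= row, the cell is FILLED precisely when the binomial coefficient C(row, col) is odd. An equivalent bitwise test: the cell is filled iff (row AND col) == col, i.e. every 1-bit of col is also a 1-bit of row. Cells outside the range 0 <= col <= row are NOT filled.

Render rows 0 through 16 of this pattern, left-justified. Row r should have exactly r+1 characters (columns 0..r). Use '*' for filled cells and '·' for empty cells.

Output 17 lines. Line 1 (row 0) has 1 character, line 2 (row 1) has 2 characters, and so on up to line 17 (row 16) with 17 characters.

r0=0: *
r1=1: **
r2=10: *·*
r3=11: ****
r4=100: *···*
r5=101: **··**
r6=110: *·*·*·*
r7=111: ********
r8=1000: *·······*
r9=1001: **······**
r10=1010: *·*·····*·*
r11=1011: ****····****
r12=1100: *···*···*···*
r13=1101: **··**··**··**
r14=1110: *·*·*·*·*·*·*·*
r15=1111: ****************
r16=10000: *···············*

Answer: *
**
*·*
****
*···*
**··**
*·*·*·*
********
*·······*
**······**
*·*·····*·*
****····****
*···*···*···*
**··**··**··**
*·*·*·*·*·*·*·*
****************
*···············*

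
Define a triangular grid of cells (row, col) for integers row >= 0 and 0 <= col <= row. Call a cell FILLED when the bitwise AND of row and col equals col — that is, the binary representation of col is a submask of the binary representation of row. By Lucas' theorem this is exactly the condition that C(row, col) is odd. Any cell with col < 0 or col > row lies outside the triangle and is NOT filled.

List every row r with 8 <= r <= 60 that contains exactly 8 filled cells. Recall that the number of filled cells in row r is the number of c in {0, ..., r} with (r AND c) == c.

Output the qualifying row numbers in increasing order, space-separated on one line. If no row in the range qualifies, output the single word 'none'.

Answer: 11 13 14 19 21 22 25 26 28 35 37 38 41 42 44 49 50 52 56

Derivation:
Row r has 2^popcount(r) filled cells, so we need popcount(r) = log2(8) = 3.
Scan r = 8..60 and keep those with exactly 3 one-bits:
r=8=1000 popcount=1 -> skip
r=9=1001 popcount=2 -> skip
r=10=1010 popcount=2 -> skip
r=11=1011 popcount=3 -> KEEP
r=12=1100 popcount=2 -> skip
r=13=1101 popcount=3 -> KEEP
r=14=1110 popcount=3 -> KEEP
r=15=1111 popcount=4 -> skip
r=16=10000 popcount=1 -> skip
r=17=10001 popcount=2 -> skip
r=18=10010 popcount=2 -> skip
r=19=10011 popcount=3 -> KEEP
r=20=10100 popcount=2 -> skip
r=21=10101 popcount=3 -> KEEP
r=22=10110 popcount=3 -> KEEP
r=23=10111 popcount=4 -> skip
r=24=11000 popcount=2 -> skip
r=25=11001 popcount=3 -> KEEP
r=26=11010 popcount=3 -> KEEP
r=27=11011 popcount=4 -> skip
r=28=11100 popcount=3 -> KEEP
r=29=11101 popcount=4 -> skip
r=30=11110 popcount=4 -> skip
r=31=11111 popcount=5 -> skip
r=32=100000 popcount=1 -> skip
r=33=100001 popcount=2 -> skip
r=34=100010 popcount=2 -> skip
r=35=100011 popcount=3 -> KEEP
r=36=100100 popcount=2 -> skip
r=37=100101 popcount=3 -> KEEP
r=38=100110 popcount=3 -> KEEP
r=39=100111 popcount=4 -> skip
r=40=101000 popcount=2 -> skip
r=41=101001 popcount=3 -> KEEP
r=42=101010 popcount=3 -> KEEP
r=43=101011 popcount=4 -> skip
r=44=101100 popcount=3 -> KEEP
r=45=101101 popcount=4 -> skip
r=46=101110 popcount=4 -> skip
r=47=101111 popcount=5 -> skip
r=48=110000 popcount=2 -> skip
r=49=110001 popcount=3 -> KEEP
r=50=110010 popcount=3 -> KEEP
r=51=110011 popcount=4 -> skip
r=52=110100 popcount=3 -> KEEP
r=53=110101 popcount=4 -> skip
r=54=110110 popcount=4 -> skip
r=55=110111 popcount=5 -> skip
r=56=111000 popcount=3 -> KEEP
r=57=111001 popcount=4 -> skip
r=58=111010 popcount=4 -> skip
r=59=111011 popcount=5 -> skip
r=60=111100 popcount=4 -> skip
Kept rows: 11 13 14 19 21 22 25 26 28 35 37 38 41 42 44 49 50 52 56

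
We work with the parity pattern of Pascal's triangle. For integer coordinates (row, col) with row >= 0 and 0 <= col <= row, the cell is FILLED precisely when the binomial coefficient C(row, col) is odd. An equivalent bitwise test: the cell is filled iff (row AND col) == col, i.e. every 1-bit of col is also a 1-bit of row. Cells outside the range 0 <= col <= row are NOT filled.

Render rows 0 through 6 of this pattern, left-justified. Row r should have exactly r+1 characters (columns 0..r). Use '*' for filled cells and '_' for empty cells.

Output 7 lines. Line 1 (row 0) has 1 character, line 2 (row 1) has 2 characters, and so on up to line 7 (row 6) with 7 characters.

r0=0: *
r1=1: **
r2=10: *_*
r3=11: ****
r4=100: *___*
r5=101: **__**
r6=110: *_*_*_*

Answer: *
**
*_*
****
*___*
**__**
*_*_*_*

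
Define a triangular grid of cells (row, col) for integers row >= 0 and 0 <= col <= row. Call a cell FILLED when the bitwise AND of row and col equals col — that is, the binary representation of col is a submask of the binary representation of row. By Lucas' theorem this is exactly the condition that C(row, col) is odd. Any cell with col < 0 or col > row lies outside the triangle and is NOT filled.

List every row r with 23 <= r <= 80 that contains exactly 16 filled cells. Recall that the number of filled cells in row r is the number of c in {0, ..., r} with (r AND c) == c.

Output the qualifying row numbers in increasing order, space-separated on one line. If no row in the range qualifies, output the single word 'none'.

Row r has 2^popcount(r) filled cells, so we need popcount(r) = log2(16) = 4.
Scan r = 23..80 and keep those with exactly 4 one-bits:
r=23=10111 popcount=4 -> KEEP
r=24=11000 popcount=2 -> skip
r=25=11001 popcount=3 -> skip
r=26=11010 popcount=3 -> skip
r=27=11011 popcount=4 -> KEEP
r=28=11100 popcount=3 -> skip
r=29=11101 popcount=4 -> KEEP
r=30=11110 popcount=4 -> KEEP
r=31=11111 popcount=5 -> skip
r=32=100000 popcount=1 -> skip
r=33=100001 popcount=2 -> skip
r=34=100010 popcount=2 -> skip
r=35=100011 popcount=3 -> skip
r=36=100100 popcount=2 -> skip
r=37=100101 popcount=3 -> skip
r=38=100110 popcount=3 -> skip
r=39=100111 popcount=4 -> KEEP
r=40=101000 popcount=2 -> skip
r=41=101001 popcount=3 -> skip
r=42=101010 popcount=3 -> skip
r=43=101011 popcount=4 -> KEEP
r=44=101100 popcount=3 -> skip
r=45=101101 popcount=4 -> KEEP
r=46=101110 popcount=4 -> KEEP
r=47=101111 popcount=5 -> skip
r=48=110000 popcount=2 -> skip
r=49=110001 popcount=3 -> skip
r=50=110010 popcount=3 -> skip
r=51=110011 popcount=4 -> KEEP
r=52=110100 popcount=3 -> skip
r=53=110101 popcount=4 -> KEEP
r=54=110110 popcount=4 -> KEEP
r=55=110111 popcount=5 -> skip
r=56=111000 popcount=3 -> skip
r=57=111001 popcount=4 -> KEEP
r=58=111010 popcount=4 -> KEEP
r=59=111011 popcount=5 -> skip
r=60=111100 popcount=4 -> KEEP
r=61=111101 popcount=5 -> skip
r=62=111110 popcount=5 -> skip
r=63=111111 popcount=6 -> skip
r=64=1000000 popcount=1 -> skip
r=65=1000001 popcount=2 -> skip
r=66=1000010 popcount=2 -> skip
r=67=1000011 popcount=3 -> skip
r=68=1000100 popcount=2 -> skip
r=69=1000101 popcount=3 -> skip
r=70=1000110 popcount=3 -> skip
r=71=1000111 popcount=4 -> KEEP
r=72=1001000 popcount=2 -> skip
r=73=1001001 popcount=3 -> skip
r=74=1001010 popcount=3 -> skip
r=75=1001011 popcount=4 -> KEEP
r=76=1001100 popcount=3 -> skip
r=77=1001101 popcount=4 -> KEEP
r=78=1001110 popcount=4 -> KEEP
r=79=1001111 popcount=5 -> skip
r=80=1010000 popcount=2 -> skip
Kept rows: 23 27 29 30 39 43 45 46 51 53 54 57 58 60 71 75 77 78

Answer: 23 27 29 30 39 43 45 46 51 53 54 57 58 60 71 75 77 78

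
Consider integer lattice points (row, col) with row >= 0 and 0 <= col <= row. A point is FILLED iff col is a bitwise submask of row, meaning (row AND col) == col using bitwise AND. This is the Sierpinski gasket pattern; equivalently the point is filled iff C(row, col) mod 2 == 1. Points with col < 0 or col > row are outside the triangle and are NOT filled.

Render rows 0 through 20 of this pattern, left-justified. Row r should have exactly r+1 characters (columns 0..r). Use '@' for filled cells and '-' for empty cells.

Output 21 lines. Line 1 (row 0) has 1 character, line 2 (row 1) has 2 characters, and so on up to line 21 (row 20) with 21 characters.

Answer: @
@@
@-@
@@@@
@---@
@@--@@
@-@-@-@
@@@@@@@@
@-------@
@@------@@
@-@-----@-@
@@@@----@@@@
@---@---@---@
@@--@@--@@--@@
@-@-@-@-@-@-@-@
@@@@@@@@@@@@@@@@
@---------------@
@@--------------@@
@-@-------------@-@
@@@@------------@@@@
@---@-----------@---@

Derivation:
r0=0: @
r1=1: @@
r2=10: @-@
r3=11: @@@@
r4=100: @---@
r5=101: @@--@@
r6=110: @-@-@-@
r7=111: @@@@@@@@
r8=1000: @-------@
r9=1001: @@------@@
r10=1010: @-@-----@-@
r11=1011: @@@@----@@@@
r12=1100: @---@---@---@
r13=1101: @@--@@--@@--@@
r14=1110: @-@-@-@-@-@-@-@
r15=1111: @@@@@@@@@@@@@@@@
r16=10000: @---------------@
r17=10001: @@--------------@@
r18=10010: @-@-------------@-@
r19=10011: @@@@------------@@@@
r20=10100: @---@-----------@---@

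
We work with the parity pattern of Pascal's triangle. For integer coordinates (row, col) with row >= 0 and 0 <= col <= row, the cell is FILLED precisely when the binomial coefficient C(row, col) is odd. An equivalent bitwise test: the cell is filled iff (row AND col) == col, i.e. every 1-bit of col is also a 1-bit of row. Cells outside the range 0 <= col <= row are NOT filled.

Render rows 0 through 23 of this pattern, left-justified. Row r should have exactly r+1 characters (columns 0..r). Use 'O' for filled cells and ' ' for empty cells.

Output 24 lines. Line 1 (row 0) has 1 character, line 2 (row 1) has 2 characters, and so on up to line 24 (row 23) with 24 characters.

r0=0: O
r1=1: OO
r2=10: O O
r3=11: OOOO
r4=100: O   O
r5=101: OO  OO
r6=110: O O O O
r7=111: OOOOOOOO
r8=1000: O       O
r9=1001: OO      OO
r10=1010: O O     O O
r11=1011: OOOO    OOOO
r12=1100: O   O   O   O
r13=1101: OO  OO  OO  OO
r14=1110: O O O O O O O O
r15=1111: OOOOOOOOOOOOOOOO
r16=10000: O               O
r17=10001: OO              OO
r18=10010: O O             O O
r19=10011: OOOO            OOOO
r20=10100: O   O           O   O
r21=10101: OO  OO          OO  OO
r22=10110: O O O O         O O O O
r23=10111: OOOOOOOO        OOOOOOOO

Answer: O
OO
O O
OOOO
O   O
OO  OO
O O O O
OOOOOOOO
O       O
OO      OO
O O     O O
OOOO    OOOO
O   O   O   O
OO  OO  OO  OO
O O O O O O O O
OOOOOOOOOOOOOOOO
O               O
OO              OO
O O             O O
OOOO            OOOO
O   O           O   O
OO  OO          OO  OO
O O O O         O O O O
OOOOOOOO        OOOOOOOO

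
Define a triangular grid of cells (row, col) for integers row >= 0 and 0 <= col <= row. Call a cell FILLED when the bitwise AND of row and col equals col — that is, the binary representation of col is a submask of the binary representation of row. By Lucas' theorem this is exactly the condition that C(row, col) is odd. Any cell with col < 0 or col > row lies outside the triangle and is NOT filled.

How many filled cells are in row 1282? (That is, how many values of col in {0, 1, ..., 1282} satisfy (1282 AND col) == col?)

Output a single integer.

1282 in binary = 10100000010
popcount(1282) = number of 1-bits in 10100000010 = 3
A col c satisfies (1282 AND c) == c iff every set bit of c is also set in 1282; each of the 3 set bits of 1282 can independently be on or off in c.
count = 2^3 = 8

Answer: 8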